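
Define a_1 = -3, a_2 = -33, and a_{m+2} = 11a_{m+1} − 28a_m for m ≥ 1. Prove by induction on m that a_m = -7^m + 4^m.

Base cases: a_1 = -3 and -7^1 + 4^1 = -3; a_2 = -33 and -7^2 + 4^2 = -33.
Assume a_j = -7^j + 4^j for all 1 ≤ j ≤ r, where r ≥ 2.
Then a_{r+1} = 11a_r − 28a_{r−1} = 11·(-7^r + 4^r) − 28·(-7^{r−1} + 4^{r−1}) = -(11·7 − 28)7^{r−1} + (11·4 − 28)4^{r−1} = -49·7^{r−1} + 16·4^{r−1} = -7^{r+1} + 4^{r+1}.
So the formula holds for r+1, and by strong induction a_m = -7^m + 4^m for all m ≥ 1.

a_m = -7^m + 4^m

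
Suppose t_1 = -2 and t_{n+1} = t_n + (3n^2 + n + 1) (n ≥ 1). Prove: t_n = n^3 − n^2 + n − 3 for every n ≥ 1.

Base case: t_1 = -2, and 1^3 − 1^2 + 1 − 3 = -2.
Assume t_r = r^3 − r^2 + r − 3.
Then t_{r+1} = t_r + (3r^2 + r + 1) = (r^3 − r^2 + r − 3) + (3r^2 + r + 1) = r^3 + 2r^2 + 2r − 2,
and (r+1)^3 − (r+1)^2 + (r+1) − 3 = r^3 + 2r^2 + 2r − 2.
By induction, t_n = n^3 − n^2 + n − 3 for all n ≥ 1.

t_n = n^3 − n^2 + n − 3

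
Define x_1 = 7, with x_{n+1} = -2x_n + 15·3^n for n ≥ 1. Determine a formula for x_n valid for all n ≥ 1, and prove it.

Claim: x_n = (-2)^n + 3·3^n.

Base case: x_1 = 7, and (-2)^1 + 3·3^1 = -2 + 9 = 7.
Assume x_j = (-2)^j + 3·3^j for some j ≥ 1.
Then x_{j+1} = -2x_j + 15·3^j = -2·((-2)^j + 3·3^j) + 15·3^j = (-2)^{j+1} − 6·3^j + 15·3^j = (-2)^{j+1} + 9·3^j = (-2)^{j+1} + 3·3^{j+1}.
Hence x_n = (-2)^n + 3·3^n for every n ≥ 1, by induction.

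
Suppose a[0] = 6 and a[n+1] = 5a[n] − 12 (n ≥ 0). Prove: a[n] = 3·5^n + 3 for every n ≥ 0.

Base case: a[0] = 6, and 3·5^0 + 3 = 3 + 3 = 6.
Assume a[j] = 3·5^j + 3 for some j ≥ 0.
Then a[j+1] = 5a[j] − 12 = 5·(3·5^j + 3) − 12 = 15·5^j + 15 − 12 = 3·5^{j+1} + 3.
Hence a[n] = 3·5^n + 3 for every n ≥ 0, by induction.

a[n] = 3·5^n + 3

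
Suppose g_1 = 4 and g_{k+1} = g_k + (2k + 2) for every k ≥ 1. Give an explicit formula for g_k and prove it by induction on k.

Claim: g_k = k^2 + k + 2.

Base case: g_1 = 4, and 1^2 + 1 + 2 = 4.
Assume g_m = m^2 + m + 2.
Then g_{m+1} = g_m + (2m + 2) = (m^2 + m + 2) + (2m + 2) = m^2 + 3m + 4,
and (m+1)^2 + (m+1) + 2 = m^2 + 3m + 4.
Hence g_k = k^2 + k + 2 for every k ≥ 1, by induction.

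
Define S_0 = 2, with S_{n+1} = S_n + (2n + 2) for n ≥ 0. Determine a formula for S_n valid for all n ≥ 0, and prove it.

Claim: S_n = n^2 + n + 2.

Base case: S_0 = 2, and 0^2 + 0 + 2 = 2.
Assume S_k = k^2 + k + 2.
Then S_{k+1} = S_k + (2k + 2) = (k^2 + k + 2) + (2k + 2) = k^2 + 3k + 4,
and (k+1)^2 + (k+1) + 2 = k^2 + 3k + 4.
Hence S_n = n^2 + n + 2 for every n ≥ 0, by induction.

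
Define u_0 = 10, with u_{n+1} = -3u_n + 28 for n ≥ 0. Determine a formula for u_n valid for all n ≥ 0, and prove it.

Claim: u_n = 3·(-3)^n + 7.

Base case: u_0 = 10, and 3·(-3)^0 + 7 = 3 + 7 = 10.
Assume u_r = 3·(-3)^r + 7 for some r ≥ 0.
Then u_{r+1} = -3u_r + 28 = -3·(3·(-3)^r + 7) + 28 = -9·(-3)^r − 21 + 28 = 3·(-3)^{r+1} + 7.
Hence u_n = 3·(-3)^n + 7 for every n ≥ 0, by induction.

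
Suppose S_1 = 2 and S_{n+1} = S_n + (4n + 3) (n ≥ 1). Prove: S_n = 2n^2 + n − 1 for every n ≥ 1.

Base case: S_1 = 2, and 2·1^2 + 1 − 1 = 2.
Assume S_k = 2k^2 + k − 1.
Then S_{k+1} = S_k + (4k + 3) = (2k^2 + k − 1) + (4k + 3) = 2k^2 + 5k + 2,
and 2·(k+1)^2 + (k+1) − 1 = 2k^2 + 5k + 2.
Hence S_n = 2n^2 + n − 1 for every n ≥ 1, by induction.

S_n = 2n^2 + n − 1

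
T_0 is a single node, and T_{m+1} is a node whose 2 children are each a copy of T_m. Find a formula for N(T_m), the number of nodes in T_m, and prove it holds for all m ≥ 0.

Claim: N(T_m) = 2^{m+1} − 1.

Base case: N(T_0) = 1, and 2^{0+1} − 1 = 1.
Assume N(T_r) = 2^{r+1} − 1.
Then N(T_{r+1}) = 1 + 2N(T_r) = 1 + 2(2^{r+1} − 1) = 2^{r+2} − 2 + 1 = 2^{r+2} − 1.
Hence N(T_m) = 2^{m+1} − 1 for every m ≥ 0, by induction.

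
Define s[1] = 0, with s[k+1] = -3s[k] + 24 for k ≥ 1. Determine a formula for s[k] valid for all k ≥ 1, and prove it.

Claim: s[k] = 2·(-3)^k + 6.

Base case: s[1] = 0, and 2·(-3)^1 + 6 = -6 + 6 = 0.
Assume s[j] = 2·(-3)^j + 6 for some j ≥ 1.
Then s[j+1] = -3s[j] + 24 = -3·(2·(-3)^j + 6) + 24 = -6·(-3)^j − 18 + 24 = 2·(-3)^{j+1} + 6.
By induction, s[k] = 2·(-3)^k + 6 for all k ≥ 1.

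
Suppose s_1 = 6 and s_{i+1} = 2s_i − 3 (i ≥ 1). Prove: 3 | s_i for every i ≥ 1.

Base case: s_1 = 6 = 3·2, so 3 | s_1.
Assume 3 | s_j, so s_j = 3t for some integer t.
Then s_{j+1} = 2s_j − 3 = 2·(3t) − 3 = 3(2t − 1), so 3 | s_{j+1}.
By induction, 3 | s_i for all i ≥ 1.

3 | s_i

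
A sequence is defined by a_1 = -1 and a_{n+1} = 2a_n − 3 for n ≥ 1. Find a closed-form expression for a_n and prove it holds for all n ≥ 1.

Claim: a_n = -2^{n+1} + 3.

Base case: a_1 = -1, and -2^{1+1} + 3 = -4 + 3 = -1.
Assume a_m = -2^{m+1} + 3 for some m ≥ 1.
Then a_{m+1} = 2a_m − 3 = 2·(-2^{m+1} + 3) − 3 = -2^{m+2} + 6 − 3 = -2^{m+2} + 3.
By induction, a_n = -2^{n+1} + 3 for all n ≥ 1.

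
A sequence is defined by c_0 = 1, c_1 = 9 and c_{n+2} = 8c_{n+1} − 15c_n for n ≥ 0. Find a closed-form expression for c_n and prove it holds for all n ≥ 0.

Claim: c_n = 3·5^n − 2·3^n.

Base cases: c_0 = 1 and 3·5^0 − 2·3^0 = 1; c_1 = 9 and 3·5^1 − 2·3^1 = 9.
Assume c_j = 3·5^j − 2·3^j for all 0 ≤ j ≤ r, where r ≥ 1.
Then c_{r+1} = 8c_r − 15c_{r−1} = 8·(3·5^r − 2·3^r) − 15·(3·5^{r−1} − 2·3^{r−1}) = 3·(8·5 − 15)5^{r−1} − 2·(8·3 − 15)3^{r−1} = 75·5^{r−1} − 18·3^{r−1} = 3·5^{r+1} − 2·3^{r+1}.
So the formula holds for r+1, and by strong induction c_n = 3·5^n − 2·3^n for all n ≥ 0.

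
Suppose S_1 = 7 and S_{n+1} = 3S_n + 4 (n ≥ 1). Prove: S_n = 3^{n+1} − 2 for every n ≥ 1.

Base case: S_1 = 7, and 3^{1+1} − 2 = 9 − 2 = 7.
Assume S_k = 3^{k+1} − 2 for some k ≥ 1.
Then S_{k+1} = 3S_k + 4 = 3·(3^{k+1} − 2) + 4 = 3^{k+2} − 6 + 4 = 3^{k+2} − 2.
This completes the inductive step, so S_n = 3^{n+1} − 2 for all n ≥ 1.

S_n = 3^{n+1} − 2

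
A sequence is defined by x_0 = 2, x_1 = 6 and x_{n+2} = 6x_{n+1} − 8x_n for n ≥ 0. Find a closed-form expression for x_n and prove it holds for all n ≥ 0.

Claim: x_n = 2^n + 4^n.

Base cases: x_0 = 2 and 2^0 + 4^0 = 2; x_1 = 6 and 2^1 + 4^1 = 6.
Assume x_i = 2^i + 4^i for all 0 ≤ i ≤ j, where j ≥ 1.
Then x_{j+1} = 6x_j − 8x_{j−1} = 6·(2^j + 4^j) − 8·(2^{j−1} + 4^{j−1}) = (6·2 − 8)2^{j−1} + (6·4 − 8)4^{j−1} = 4·2^{j−1} + 16·4^{j−1} = 2^{j+1} + 4^{j+1}.
Hence x_n = 2^n + 4^n for every n ≥ 0, by strong induction.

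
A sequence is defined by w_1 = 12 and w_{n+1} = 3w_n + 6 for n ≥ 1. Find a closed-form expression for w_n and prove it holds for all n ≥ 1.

Claim: w_n = 5·3^n − 3.

Base case: w_1 = 12, and 5·3^1 − 3 = 15 − 3 = 12.
Assume w_j = 5·3^j − 3 for some j ≥ 1.
Then w_{j+1} = 3w_j + 6 = 3·(5·3^j − 3) + 6 = 15·3^j − 9 + 6 = 5·3^{j+1} − 3.
So the formula holds for j+1, and by induction w_n = 5·3^n − 3 for all n ≥ 1.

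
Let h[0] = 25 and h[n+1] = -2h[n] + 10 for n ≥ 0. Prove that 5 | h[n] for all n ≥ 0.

Base case: h[0] = 25 = 5·5, so 5 | h[0].
Assume 5 | h[m], so h[m] = 5t for some integer t.
Then h[m+1] = -2h[m] + 10 = -2·(5t) + 10 = 5(-2t + 2), so 5 | h[m+1].
So the property holds for m+1, and by induction 5 | h[n] for all n ≥ 0.

5 | h[n]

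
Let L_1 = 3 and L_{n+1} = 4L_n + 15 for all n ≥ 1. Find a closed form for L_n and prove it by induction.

Claim: L_n = 2·4^n − 5.

Base case: L_1 = 3, and 2·4^1 − 5 = 8 − 5 = 3.
Assume L_k = 2·4^k − 5 for some k ≥ 1.
Then L_{k+1} = 4L_k + 15 = 4·(2·4^k − 5) + 15 = 8·4^k − 20 + 15 = 2·4^{k+1} − 5.
By induction, L_n = 2·4^n − 5 for all n ≥ 1.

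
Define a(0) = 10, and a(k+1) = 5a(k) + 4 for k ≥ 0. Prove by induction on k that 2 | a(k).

Base case: a(0) = 10 = 2·5, so 2 | a(0).
Assume 2 | a(j), so a(j) = 2t for some integer t.
Then a(j+1) = 5a(j) + 4 = 5·(2t) + 4 = 2(5t + 2), so 2 | a(j+1).
This completes the inductive step, so 2 | a(k) for all k ≥ 0.

2 | a(k)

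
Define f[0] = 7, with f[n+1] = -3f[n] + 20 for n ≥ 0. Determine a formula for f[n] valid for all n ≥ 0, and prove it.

Claim: f[n] = 2·(-3)^n + 5.

Base case: f[0] = 7, and 2·(-3)^0 + 5 = 2 + 5 = 7.
Assume f[r] = 2·(-3)^r + 5 for some r ≥ 0.
Then f[r+1] = -3f[r] + 20 = -3·(2·(-3)^r + 5) + 20 = -6·(-3)^r − 15 + 20 = 2·(-3)^{r+1} + 5.
So the formula holds for r+1, and by induction f[n] = 2·(-3)^n + 5 for all n ≥ 0.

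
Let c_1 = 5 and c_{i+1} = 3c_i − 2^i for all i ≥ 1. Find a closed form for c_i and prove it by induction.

Claim: c_i = 3^i + 2^i.

Base case: c_1 = 5, and 3^1 + 2^1 = 3 + 2 = 5.
Assume c_r = 3^r + 2^r for some r ≥ 1.
Then c_{r+1} = 3c_r − 2^r = 3·(3^r + 2^r) − 2^r = 3^{r+1} + 3·2^r − 2^r = 3^{r+1} + 2·2^r = 3^{r+1} + 2^{r+1}.
So the formula holds for r+1, and by induction c_i = 3^i + 2^i for all i ≥ 1.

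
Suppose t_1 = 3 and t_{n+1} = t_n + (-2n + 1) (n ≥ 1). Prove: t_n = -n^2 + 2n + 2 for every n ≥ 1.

Base case: t_1 = 3, and -1^2 + 2·1 + 2 = 3.
Assume t_j = -j^2 + 2j + 2.
Then t_{j+1} = t_j + (-2j + 1) = (-j^2 + 2j + 2) + (-2j + 1) = -j^2 + 3,
and -(j+1)^2 + 2·(j+1) + 2 = -j^2 + 3.
By induction, t_n = -n^2 + 2n + 2 for all n ≥ 1.

t_n = -n^2 + 2n + 2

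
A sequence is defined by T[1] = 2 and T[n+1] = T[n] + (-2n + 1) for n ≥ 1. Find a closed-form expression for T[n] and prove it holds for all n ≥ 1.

Claim: T[n] = -n^2 + 2n + 1.

Base case: T[1] = 2, and -1^2 + 2·1 + 1 = 2.
Assume T[j] = -j^2 + 2j + 1.
Then T[j+1] = T[j] + (-2j + 1) = (-j^2 + 2j + 1) + (-2j + 1) = -j^2 + 2,
and -(j+1)^2 + 2·(j+1) + 1 = -j^2 + 2.
This completes the inductive step, so T[n] = -n^2 + 2n + 1 for all n ≥ 1.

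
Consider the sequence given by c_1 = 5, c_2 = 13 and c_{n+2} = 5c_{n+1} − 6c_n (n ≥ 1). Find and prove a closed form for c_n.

Claim: c_n = 3^n + 2^n.

Base cases: c_1 = 5 and 3^1 + 2^1 = 5; c_2 = 13 and 3^2 + 2^2 = 13.
Assume c_j = 3^j + 2^j for all 1 ≤ j ≤ k, where k ≥ 2.
Then c_{k+1} = 5c_k − 6c_{k−1} = 5·(3^k + 2^k) − 6·(3^{k−1} + 2^{k−1}) = (5·3 − 6)3^{k−1} + (5·2 − 6)2^{k−1} = 9·3^{k−1} + 4·2^{k−1} = 3^{k+1} + 2^{k+1}.
So the formula holds for k+1, and by strong induction c_n = 3^n + 2^n for all n ≥ 1.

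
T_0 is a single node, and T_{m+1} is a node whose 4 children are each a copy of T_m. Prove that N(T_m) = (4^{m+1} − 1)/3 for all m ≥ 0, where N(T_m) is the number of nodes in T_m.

Base case: N(T_0) = 1, and (4^{0+1} − 1)/3 = 1.
Assume N(T_r) = (4^{r+1} − 1)/3.
Then N(T_{r+1}) = 1 + 4N(T_r) = 1 + 4·(4^{r+1} − 1)/3 = 1 + (4^{r+2} − 4)/3 = (3 + 4^{r+2} − 4)/3 = (4^{r+2} − 1)/3.
By induction, N(T_m) = (4^{m+1} − 1)/3 for all m ≥ 0.

N(T_m) = (4^{m+1} − 1)/3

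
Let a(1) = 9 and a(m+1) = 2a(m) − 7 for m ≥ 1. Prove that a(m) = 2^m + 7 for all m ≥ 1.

Base case: a(1) = 9, and 2^1 + 7 = 2 + 7 = 9.
Assume a(k) = 2^k + 7 for some k ≥ 1.
Then a(k+1) = 2a(k) − 7 = 2·(2^k + 7) − 7 = 2^{k+1} + 14 − 7 = 2^{k+1} + 7.
Hence a(m) = 2^m + 7 for every m ≥ 1, by induction.

a(m) = 2^m + 7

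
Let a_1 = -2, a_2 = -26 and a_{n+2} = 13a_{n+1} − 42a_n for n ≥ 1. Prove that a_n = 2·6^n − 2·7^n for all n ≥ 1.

Base cases: a_1 = -2 and 2·6^1 − 2·7^1 = -2; a_2 = -26 and 2·6^2 − 2·7^2 = -26.
Assume a_j = 2·6^j − 2·7^j for all 1 ≤ j ≤ m, where m ≥ 2.
Then a_{m+1} = 13a_m − 42a_{m−1} = 13·(2·6^m − 2·7^m) − 42·(2·6^{m−1} − 2·7^{m−1}) = 2·(13·6 − 42)6^{m−1} − 2·(13·7 − 42)7^{m−1} = 72·6^{m−1} − 98·7^{m−1} = 2·6^{m+1} − 2·7^{m+1}.
By strong induction, a_n = 2·6^n − 2·7^n for all n ≥ 1.

a_n = 2·6^n − 2·7^n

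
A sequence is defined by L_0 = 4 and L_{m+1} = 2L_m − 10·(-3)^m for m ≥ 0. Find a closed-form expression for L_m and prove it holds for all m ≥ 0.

Claim: L_m = 2·2^m + 2·(-3)^m.

Base case: L_0 = 4, and 2·2^0 + 2·(-3)^0 = 2 + 2 = 4.
Assume L_r = 2·2^r + 2·(-3)^r for some r ≥ 0.
Then L_{r+1} = 2L_r − 10·(-3)^r = 2·(2·2^r + 2·(-3)^r) − 10·(-3)^r = 2·2^{r+1} + 4·(-3)^r − 10·(-3)^r = 2·2^{r+1} − 6·(-3)^r = 2·2^{r+1} + 2·(-3)^{r+1}.
By induction, L_m = 2·2^m + 2·(-3)^m for all m ≥ 0.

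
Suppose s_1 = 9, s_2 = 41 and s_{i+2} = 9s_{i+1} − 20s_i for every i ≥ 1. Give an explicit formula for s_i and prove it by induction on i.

Claim: s_i = 5^i + 4^i.

Base cases: s_1 = 9 and 5^1 + 4^1 = 9; s_2 = 41 and 5^2 + 4^2 = 41.
Assume s_j = 5^j + 4^j for all 1 ≤ j ≤ k, where k ≥ 2.
Then s_{k+1} = 9s_k − 20s_{k−1} = 9·(5^k + 4^k) − 20·(5^{k−1} + 4^{k−1}) = (9·5 − 20)5^{k−1} + (9·4 − 20)4^{k−1} = 25·5^{k−1} + 16·4^{k−1} = 5^{k+1} + 4^{k+1}.
By strong induction, s_i = 5^i + 4^i for all i ≥ 1.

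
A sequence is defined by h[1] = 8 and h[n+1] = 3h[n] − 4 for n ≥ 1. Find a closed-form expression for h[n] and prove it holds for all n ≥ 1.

Claim: h[n] = 2·3^n + 2.

Base case: h[1] = 8, and 2·3^1 + 2 = 6 + 2 = 8.
Assume h[m] = 2·3^m + 2 for some m ≥ 1.
Then h[m+1] = 3h[m] − 4 = 3·(2·3^m + 2) − 4 = 6·3^m + 6 − 4 = 2·3^{m+1} + 2.
By induction, h[n] = 2·3^n + 2 for all n ≥ 1.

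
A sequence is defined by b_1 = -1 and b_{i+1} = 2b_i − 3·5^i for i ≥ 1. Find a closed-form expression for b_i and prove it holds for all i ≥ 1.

Claim: b_i = 2·2^i − 5^i.

Base case: b_1 = -1, and 2·2^1 − 5^1 = 4 − 5 = -1.
Assume b_m = 2·2^m − 5^m for some m ≥ 1.
Then b_{m+1} = 2b_m − 3·5^m = 2·(2·2^m − 5^m) − 3·5^m = 2·2^{m+1} − 2·5^m − 3·5^m = 2·2^{m+1} − 5·5^m = 2·2^{m+1} − 5^{m+1}.
This completes the inductive step, so b_i = 2·2^i − 5^i for all i ≥ 1.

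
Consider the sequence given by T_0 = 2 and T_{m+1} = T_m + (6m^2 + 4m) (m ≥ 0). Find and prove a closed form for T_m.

Claim: T_m = 2m^3 − m^2 − m + 2.

Base case: T_0 = 2, and 2·0^3 − 0^2 − 0 + 2 = 2.
Assume T_k = 2k^3 − k^2 − k + 2.
Then T_{k+1} = T_k + (6k^2 + 4k) = (2k^3 − k^2 − k + 2) + (6k^2 + 4k) = 2k^3 + 5k^2 + 3k + 2,
and 2·(k+1)^3 − (k+1)^2 − (k+1) + 2 = 2k^3 + 5k^2 + 3k + 2.
Hence T_m = 2m^3 − m^2 − m + 2 for every m ≥ 0, by induction.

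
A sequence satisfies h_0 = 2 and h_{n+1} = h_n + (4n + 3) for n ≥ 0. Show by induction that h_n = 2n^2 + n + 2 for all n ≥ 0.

Base case: h_0 = 2, and 2·0^2 + 0 + 2 = 2.
Assume h_r = 2r^2 + r + 2.
Then h_{r+1} = h_r + (4r + 3) = (2r^2 + r + 2) + (4r + 3) = 2r^2 + 5r + 5,
and 2·(r+1)^2 + (r+1) + 2 = 2r^2 + 5r + 5.
This completes the inductive step, so h_n = 2n^2 + n + 2 for all n ≥ 0.

h_n = 2n^2 + n + 2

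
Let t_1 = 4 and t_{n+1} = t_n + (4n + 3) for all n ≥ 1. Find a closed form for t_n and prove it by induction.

Claim: t_n = 2n^2 + n + 1.

Base case: t_1 = 4, and 2·1^2 + 1 + 1 = 4.
Assume t_r = 2r^2 + r + 1.
Then t_{r+1} = t_r + (4r + 3) = (2r^2 + r + 1) + (4r + 3) = 2r^2 + 5r + 4,
and 2·(r+1)^2 + (r+1) + 1 = 2r^2 + 5r + 4.
By induction, t_n = 2n^2 + n + 1 for all n ≥ 1.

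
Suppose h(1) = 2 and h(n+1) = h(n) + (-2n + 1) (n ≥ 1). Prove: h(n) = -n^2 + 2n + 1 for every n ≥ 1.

Base case: h(1) = 2, and -1^2 + 2·1 + 1 = 2.
Assume h(j) = -j^2 + 2j + 1.
Then h(j+1) = h(j) + (-2j + 1) = (-j^2 + 2j + 1) + (-2j + 1) = -j^2 + 2,
and -(j+1)^2 + 2·(j+1) + 1 = -j^2 + 2.
Hence h(n) = -n^2 + 2n + 1 for every n ≥ 1, by induction.

h(n) = -n^2 + 2n + 1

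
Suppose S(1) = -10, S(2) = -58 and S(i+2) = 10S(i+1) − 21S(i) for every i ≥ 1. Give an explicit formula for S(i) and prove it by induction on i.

Claim: S(i) = -7^i − 3^i.

Base cases: S(1) = -10 and -7^1 − 3^1 = -10; S(2) = -58 and -7^2 − 3^2 = -58.
Assume S(t) = -7^t − 3^t for all 1 ≤ t ≤ j, where j ≥ 2.
Then S(j+1) = 10S(j) − 21S(j−1) = 10·(-7^j − 3^j) − 21·(-7^{j−1} − 3^{j−1}) = -(10·7 − 21)7^{j−1} − (10·3 − 21)3^{j−1} = -49·7^{j−1} − 9·3^{j−1} = -7^{j+1} − 3^{j+1}.
This completes the inductive step, so S(i) = -7^i − 3^i for all i ≥ 1.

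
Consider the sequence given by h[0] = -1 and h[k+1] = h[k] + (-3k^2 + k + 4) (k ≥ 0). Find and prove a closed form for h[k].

Claim: h[k] = -k^3 + 2k^2 + 3k − 1.

Base case: h[0] = -1, and -0^3 + 2·0^2 + 3·0 − 1 = -1.
Assume h[r] = -r^3 + 2r^2 + 3r − 1.
Then h[r+1] = h[r] + (-3r^2 + r + 4) = (-r^3 + 2r^2 + 3r − 1) + (-3r^2 + r + 4) = -r^3 − r^2 + 4r + 3,
and -(r+1)^3 + 2·(r+1)^2 + 3·(r+1) − 1 = -r^3 − r^2 + 4r + 3.
This completes the inductive step, so h[k] = -k^3 + 2k^2 + 3k − 1 for all k ≥ 0.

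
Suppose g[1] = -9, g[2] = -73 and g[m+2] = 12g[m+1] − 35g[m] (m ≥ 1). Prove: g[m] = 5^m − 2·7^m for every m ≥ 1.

Base cases: g[1] = -9 and 5^1 − 2·7^1 = -9; g[2] = -73 and 5^2 − 2·7^2 = -73.
Assume g[i] = 5^i − 2·7^i for all 1 ≤ i ≤ j, where j ≥ 2.
Then g[j+1] = 12g[j] − 35g[j−1] = 12·(5^j − 2·7^j) − 35·(5^{j−1} − 2·7^{j−1}) = (12·5 − 35)5^{j−1} − 2·(12·7 − 35)7^{j−1} = 25·5^{j−1} − 98·7^{j−1} = 5^{j+1} − 2·7^{j+1}.
So the formula holds for j+1, and by strong induction g[m] = 5^m − 2·7^m for all m ≥ 1.

g[m] = 5^m − 2·7^m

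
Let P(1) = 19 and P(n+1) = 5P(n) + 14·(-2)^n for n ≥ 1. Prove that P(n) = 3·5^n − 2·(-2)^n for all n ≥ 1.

Base case: P(1) = 19, and 3·5^1 − 2·(-2)^1 = 15 + 4 = 19.
Assume P(j) = 3·5^j − 2·(-2)^j for some j ≥ 1.
Then P(j+1) = 5P(j) + 14·(-2)^j = 5·(3·5^j − 2·(-2)^j) + 14·(-2)^j = 3·5^{j+1} − 10·(-2)^j + 14·(-2)^j = 3·5^{j+1} + 4·(-2)^j = 3·5^{j+1} − 2·(-2)^{j+1}.
This completes the inductive step, so P(n) = 3·5^n − 2·(-2)^n for all n ≥ 1.

P(n) = 3·5^n − 2·(-2)^n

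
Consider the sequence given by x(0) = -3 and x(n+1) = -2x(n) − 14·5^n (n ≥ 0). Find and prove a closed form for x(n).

Claim: x(n) = -(-2)^n − 2·5^n.

Base case: x(0) = -3, and -(-2)^0 − 2·5^0 = -1 − 2 = -3.
Assume x(j) = -(-2)^j − 2·5^j for some j ≥ 0.
Then x(j+1) = -2x(j) − 14·5^j = -2·(-(-2)^j − 2·5^j) − 14·5^j = -(-2)^{j+1} + 4·5^j − 14·5^j = -(-2)^{j+1} − 10·5^j = -(-2)^{j+1} − 2·5^{j+1}.
So the formula holds for j+1, and by induction x(n) = -(-2)^n − 2·5^n for all n ≥ 0.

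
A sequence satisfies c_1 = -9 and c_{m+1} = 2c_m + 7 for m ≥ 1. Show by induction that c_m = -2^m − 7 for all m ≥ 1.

Base case: c_1 = -9, and -2^1 − 7 = -2 − 7 = -9.
Assume c_k = -2^k − 7 for some k ≥ 1.
Then c_{k+1} = 2c_k + 7 = 2·(-2^k − 7) + 7 = -2^{k+1} − 14 + 7 = -2^{k+1} − 7.
So the formula holds for k+1, and by induction c_m = -2^m − 7 for all m ≥ 1.

c_m = -2^m − 7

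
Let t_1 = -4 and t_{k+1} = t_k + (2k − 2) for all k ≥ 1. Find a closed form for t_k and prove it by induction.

Claim: t_k = k^2 − 3k − 2.

Base case: t_1 = -4, and 1^2 − 3·1 − 2 = -4.
Assume t_j = j^2 − 3j − 2.
Then t_{j+1} = t_j + (2j − 2) = (j^2 − 3j − 2) + (2j − 2) = j^2 − j − 4,
and (j+1)^2 − 3·(j+1) − 2 = j^2 − j − 4.
By induction, t_k = k^2 − 3k − 2 for all k ≥ 1.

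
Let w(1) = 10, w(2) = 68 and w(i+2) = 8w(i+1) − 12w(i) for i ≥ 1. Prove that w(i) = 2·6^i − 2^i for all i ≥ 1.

Base cases: w(1) = 10 and 2·6^1 − 2^1 = 10; w(2) = 68 and 2·6^2 − 2^2 = 68.
Assume w(j) = 2·6^j − 2^j for all 1 ≤ j ≤ m, where m ≥ 2.
Then w(m+1) = 8w(m) − 12w(m−1) = 8·(2·6^m − 2^m) − 12·(2·6^{m−1} − 2^{m−1}) = 2·(8·6 − 12)6^{m−1} − (8·2 − 12)2^{m−1} = 72·6^{m−1} − 4·2^{m−1} = 2·6^{m+1} − 2^{m+1}.
This completes the inductive step, so w(i) = 2·6^i − 2^i for all i ≥ 1.

w(i) = 2·6^i − 2^i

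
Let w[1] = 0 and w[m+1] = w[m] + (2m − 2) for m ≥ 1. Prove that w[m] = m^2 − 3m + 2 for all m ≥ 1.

Base case: w[1] = 0, and 1^2 − 3·1 + 2 = 0.
Assume w[k] = k^2 − 3k + 2.
Then w[k+1] = w[k] + (2k − 2) = (k^2 − 3k + 2) + (2k − 2) = k^2 − k,
and (k+1)^2 − 3·(k+1) + 2 = k^2 − k.
By induction, w[m] = m^2 − 3m + 2 for all m ≥ 1.

w[m] = m^2 − 3m + 2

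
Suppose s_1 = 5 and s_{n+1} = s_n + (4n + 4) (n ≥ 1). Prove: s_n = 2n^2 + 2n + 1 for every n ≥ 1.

Base case: s_1 = 5, and 2·1^2 + 2·1 + 1 = 5.
Assume s_j = 2j^2 + 2j + 1.
Then s_{j+1} = s_j + (4j + 4) = (2j^2 + 2j + 1) + (4j + 4) = 2j^2 + 6j + 5,
and 2·(j+1)^2 + 2·(j+1) + 1 = 2j^2 + 6j + 5.
By induction, s_n = 2n^2 + 2n + 1 for all n ≥ 1.

s_n = 2n^2 + 2n + 1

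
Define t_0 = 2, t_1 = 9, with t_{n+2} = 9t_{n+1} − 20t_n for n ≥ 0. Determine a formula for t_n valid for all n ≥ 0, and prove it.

Claim: t_n = 5^n + 4^n.

Base cases: t_0 = 2 and 5^0 + 4^0 = 2; t_1 = 9 and 5^1 + 4^1 = 9.
Assume t_j = 5^j + 4^j for all 0 ≤ j ≤ k, where k ≥ 1.
Then t_{k+1} = 9t_k − 20t_{k−1} = 9·(5^k + 4^k) − 20·(5^{k−1} + 4^{k−1}) = (9·5 − 20)5^{k−1} + (9·4 − 20)4^{k−1} = 25·5^{k−1} + 16·4^{k−1} = 5^{k+1} + 4^{k+1}.
This completes the inductive step, so t_n = 5^n + 4^n for all n ≥ 0.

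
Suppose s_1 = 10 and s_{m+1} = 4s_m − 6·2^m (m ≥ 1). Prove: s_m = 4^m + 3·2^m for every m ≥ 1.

Base case: s_1 = 10, and 4^1 + 3·2^1 = 4 + 6 = 10.
Assume s_j = 4^j + 3·2^j for some j ≥ 1.
Then s_{j+1} = 4s_j − 6·2^j = 4·(4^j + 3·2^j) − 6·2^j = 4^{j+1} + 12·2^j − 6·2^j = 4^{j+1} + 6·2^j = 4^{j+1} + 3·2^{j+1}.
Hence s_m = 4^m + 3·2^m for every m ≥ 1, by induction.

s_m = 4^m + 3·2^m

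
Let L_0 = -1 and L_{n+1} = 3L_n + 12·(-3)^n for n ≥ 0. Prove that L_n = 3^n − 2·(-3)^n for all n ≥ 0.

Base case: L_0 = -1, and 3^0 − 2·(-3)^0 = 1 − 2 = -1.
Assume L_r = 3^r − 2·(-3)^r for some r ≥ 0.
Then L_{r+1} = 3L_r + 12·(-3)^r = 3·(3^r − 2·(-3)^r) + 12·(-3)^r = 3^{r+1} − 6·(-3)^r + 12·(-3)^r = 3^{r+1} + 6·(-3)^r = 3^{r+1} − 2·(-3)^{r+1}.
Hence L_n = 3^n − 2·(-3)^n for every n ≥ 0, by induction.

L_n = 3^n − 2·(-3)^n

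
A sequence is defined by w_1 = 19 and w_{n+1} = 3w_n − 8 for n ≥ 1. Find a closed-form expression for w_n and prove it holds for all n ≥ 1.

Claim: w_n = 5·3^n + 4.

Base case: w_1 = 19, and 5·3^1 + 4 = 15 + 4 = 19.
Assume w_m = 5·3^m + 4 for some m ≥ 1.
Then w_{m+1} = 3w_m − 8 = 3·(5·3^m + 4) − 8 = 15·3^m + 12 − 8 = 5·3^{m+1} + 4.
So the formula holds for m+1, and by induction w_n = 5·3^n + 4 for all n ≥ 1.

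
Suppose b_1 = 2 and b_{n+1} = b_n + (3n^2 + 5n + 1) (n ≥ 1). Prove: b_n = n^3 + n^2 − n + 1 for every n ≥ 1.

Base case: b_1 = 2, and 1^3 + 1^2 − 1 + 1 = 2.
Assume b_r = r^3 + r^2 − r + 1.
Then b_{r+1} = b_r + (3r^2 + 5r + 1) = (r^3 + r^2 − r + 1) + (3r^2 + 5r + 1) = r^3 + 4r^2 + 4r + 2,
and (r+1)^3 + (r+1)^2 − (r+1) + 1 = r^3 + 4r^2 + 4r + 2.
This completes the inductive step, so b_n = n^3 + n^2 − n + 1 for all n ≥ 1.

b_n = n^3 + n^2 − n + 1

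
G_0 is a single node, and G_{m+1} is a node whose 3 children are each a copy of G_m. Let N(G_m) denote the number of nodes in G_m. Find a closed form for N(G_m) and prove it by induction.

Claim: N(G_m) = (3^{m+1} − 1)/2.

Base case: N(G_0) = 1, and (3^{0+1} − 1)/2 = 1.
Assume N(G_k) = (3^{k+1} − 1)/2.
Then N(G_{k+1}) = 1 + 3N(G_k) = 1 + 3·(3^{k+1} − 1)/2 = 1 + (3^{k+2} − 3)/2 = (2 + 3^{k+2} − 3)/2 = (3^{k+2} − 1)/2.
By induction, N(G_m) = (3^{m+1} − 1)/2 for all m ≥ 0.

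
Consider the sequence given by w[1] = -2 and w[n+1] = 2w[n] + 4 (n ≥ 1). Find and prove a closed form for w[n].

Claim: w[n] = 2^n − 4.

Base case: w[1] = -2, and 2^1 − 4 = 2 − 4 = -2.
Assume w[m] = 2^m − 4 for some m ≥ 1.
Then w[m+1] = 2w[m] + 4 = 2·(2^m − 4) + 4 = 2^{m+1} − 8 + 4 = 2^{m+1} − 4.
Hence w[n] = 2^n − 4 for every n ≥ 1, by induction.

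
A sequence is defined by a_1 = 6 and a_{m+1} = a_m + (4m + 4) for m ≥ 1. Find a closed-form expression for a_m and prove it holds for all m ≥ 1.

Claim: a_m = 2m^2 + 2m + 2.

Base case: a_1 = 6, and 2·1^2 + 2·1 + 2 = 6.
Assume a_j = 2j^2 + 2j + 2.
Then a_{j+1} = a_j + (4j + 4) = (2j^2 + 2j + 2) + (4j + 4) = 2j^2 + 6j + 6,
and 2·(j+1)^2 + 2·(j+1) + 2 = 2j^2 + 6j + 6.
This completes the inductive step, so a_m = 2m^2 + 2m + 2 for all m ≥ 1.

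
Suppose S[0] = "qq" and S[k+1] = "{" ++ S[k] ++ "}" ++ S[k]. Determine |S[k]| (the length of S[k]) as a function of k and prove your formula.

Claim: |S[k]| = 2^{k+2} − 2.

Base case: |S[0]| = 2, and 2^{0+2} − 2 = 2.
Assume |S[j]| = 2^{j+2} − 2.
Then |S[j+1]| = 1 + |S[j]| + 1 + |S[j]| = 2|S[j]| + 2 = 2(2^{j+2} − 2) + 2 = 2^{j+3} − 4 + 2 = 2^{j+3} − 2.
Hence |S[k]| = 2^{k+2} − 2 for every k ≥ 0, by induction.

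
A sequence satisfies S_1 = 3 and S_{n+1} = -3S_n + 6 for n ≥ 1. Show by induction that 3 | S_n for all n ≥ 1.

Base case: S_1 = 3 = 3·1, so 3 | S_1.
Assume 3 | S_j, so S_j = 3t for some integer t.
Then S_{j+1} = -3S_j + 6 = -3·(3t) + 6 = 3(-3t + 2), so 3 | S_{j+1}.
This completes the inductive step, so 3 | S_n for all n ≥ 1.

3 | S_n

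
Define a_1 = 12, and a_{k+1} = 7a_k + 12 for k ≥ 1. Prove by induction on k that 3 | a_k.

Base case: a_1 = 12 = 3·4, so 3 | a_1.
Assume 3 | a_j, so a_j = 3t for some integer t.
Then a_{j+1} = 7a_j + 12 = 7·(3t) + 12 = 3(7t + 4), so 3 | a_{j+1}.
This completes the inductive step, so 3 | a_k for all k ≥ 1.

3 | a_k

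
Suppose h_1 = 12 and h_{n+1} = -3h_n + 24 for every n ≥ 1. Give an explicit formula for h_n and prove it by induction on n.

Claim: h_n = -2·(-3)^n + 6.

Base case: h_1 = 12, and -2·(-3)^1 + 6 = 6 + 6 = 12.
Assume h_j = -2·(-3)^j + 6 for some j ≥ 1.
Then h_{j+1} = -3h_j + 24 = -3·(-2·(-3)^j + 6) + 24 = 6·(-3)^j − 18 + 24 = -2·(-3)^{j+1} + 6.
Hence h_n = -2·(-3)^n + 6 for every n ≥ 1, by induction.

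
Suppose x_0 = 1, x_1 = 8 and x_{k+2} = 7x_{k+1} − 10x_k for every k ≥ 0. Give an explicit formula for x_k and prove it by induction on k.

Claim: x_k = -2^k + 2·5^k.

Base cases: x_0 = 1 and -2^0 + 2·5^0 = 1; x_1 = 8 and -2^1 + 2·5^1 = 8.
Assume x_j = -2^j + 2·5^j for all 0 ≤ j ≤ r, where r ≥ 1.
Then x_{r+1} = 7x_r − 10x_{r−1} = 7·(-2^r + 2·5^r) − 10·(-2^{r−1} + 2·5^{r−1}) = -(7·2 − 10)2^{r−1} + 2·(7·5 − 10)5^{r−1} = -4·2^{r−1} + 50·5^{r−1} = -2^{r+1} + 2·5^{r+1}.
This completes the inductive step, so x_k = -2^k + 2·5^k for all k ≥ 0.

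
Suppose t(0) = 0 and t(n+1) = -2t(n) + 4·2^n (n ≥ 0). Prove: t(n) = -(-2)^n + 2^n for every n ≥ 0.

Base case: t(0) = 0, and -(-2)^0 + 2^0 = -1 + 1 = 0.
Assume t(j) = -(-2)^j + 2^j for some j ≥ 0.
Then t(j+1) = -2t(j) + 4·2^j = -2·(-(-2)^j + 2^j) + 4·2^j = -(-2)^{j+1} − 2·2^j + 4·2^j = -(-2)^{j+1} + 2·2^j = -(-2)^{j+1} + 2^{j+1}.
Hence t(n) = -(-2)^n + 2^n for every n ≥ 0, by induction.

t(n) = -(-2)^n + 2^n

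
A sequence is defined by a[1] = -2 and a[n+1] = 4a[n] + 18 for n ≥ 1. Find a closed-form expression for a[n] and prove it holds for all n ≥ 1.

Claim: a[n] = 4^n − 6.

Base case: a[1] = -2, and 4^1 − 6 = 4 − 6 = -2.
Assume a[r] = 4^r − 6 for some r ≥ 1.
Then a[r+1] = 4a[r] + 18 = 4·(4^r − 6) + 18 = 4^{r+1} − 24 + 18 = 4^{r+1} − 6.
This completes the inductive step, so a[n] = 4^n − 6 for all n ≥ 1.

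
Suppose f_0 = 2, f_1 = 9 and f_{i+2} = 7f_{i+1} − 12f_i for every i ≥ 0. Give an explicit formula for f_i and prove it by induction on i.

Claim: f_i = 3·4^i − 3^i.

Base cases: f_0 = 2 and 3·4^0 − 3^0 = 2; f_1 = 9 and 3·4^1 − 3^1 = 9.
Assume f_j = 3·4^j − 3^j for all 0 ≤ j ≤ k, where k ≥ 1.
Then f_{k+1} = 7f_k − 12f_{k−1} = 7·(3·4^k − 3^k) − 12·(3·4^{k−1} − 3^{k−1}) = 3·(7·4 − 12)4^{k−1} − (7·3 − 12)3^{k−1} = 48·4^{k−1} − 9·3^{k−1} = 3·4^{k+1} − 3^{k+1}.
By strong induction, f_i = 3·4^i − 3^i for all i ≥ 0.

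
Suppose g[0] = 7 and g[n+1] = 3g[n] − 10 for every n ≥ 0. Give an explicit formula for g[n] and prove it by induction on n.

Claim: g[n] = 2·3^n + 5.

Base case: g[0] = 7, and 2·3^0 + 5 = 2 + 5 = 7.
Assume g[j] = 2·3^j + 5 for some j ≥ 0.
Then g[j+1] = 3g[j] − 10 = 3·(2·3^j + 5) − 10 = 6·3^j + 15 − 10 = 2·3^{j+1} + 5.
Hence g[n] = 2·3^n + 5 for every n ≥ 0, by induction.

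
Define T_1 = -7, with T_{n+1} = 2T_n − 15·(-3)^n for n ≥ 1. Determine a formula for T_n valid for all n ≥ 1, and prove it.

Claim: T_n = 2^n + 3·(-3)^n.

Base case: T_1 = -7, and 2^1 + 3·(-3)^1 = 2 − 9 = -7.
Assume T_r = 2^r + 3·(-3)^r for some r ≥ 1.
Then T_{r+1} = 2T_r − 15·(-3)^r = 2·(2^r + 3·(-3)^r) − 15·(-3)^r = 2^{r+1} + 6·(-3)^r − 15·(-3)^r = 2^{r+1} − 9·(-3)^r = 2^{r+1} + 3·(-3)^{r+1}.
Hence T_n = 2^n + 3·(-3)^n for every n ≥ 1, by induction.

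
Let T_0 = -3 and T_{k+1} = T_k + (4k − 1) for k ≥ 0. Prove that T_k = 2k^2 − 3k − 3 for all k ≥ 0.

Base case: T_0 = -3, and 2·0^2 − 3·0 − 3 = -3.
Assume T_j = 2j^2 − 3j − 3.
Then T_{j+1} = T_j + (4j − 1) = (2j^2 − 3j − 3) + (4j − 1) = 2j^2 + j − 4,
and 2·(j+1)^2 − 3·(j+1) − 3 = 2j^2 + j − 4.
This completes the inductive step, so T_k = 2k^2 − 3k − 3 for all k ≥ 0.

T_k = 2k^2 − 3k − 3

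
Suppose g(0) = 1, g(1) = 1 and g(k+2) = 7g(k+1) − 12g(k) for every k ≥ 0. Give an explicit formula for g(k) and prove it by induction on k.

Claim: g(k) = 3·3^k − 2·4^k.

Base cases: g(0) = 1 and 3·3^0 − 2·4^0 = 1; g(1) = 1 and 3·3^1 − 2·4^1 = 1.
Assume g(j) = 3·3^j − 2·4^j for all 0 ≤ j ≤ m, where m ≥ 1.
Then g(m+1) = 7g(m) − 12g(m−1) = 7·(3·3^m − 2·4^m) − 12·(3·3^{m−1} − 2·4^{m−1}) = 3·(7·3 − 12)3^{m−1} − 2·(7·4 − 12)4^{m−1} = 27·3^{m−1} − 32·4^{m−1} = 3·3^{m+1} − 2·4^{m+1}.
By strong induction, g(k) = 3·3^k − 2·4^k for all k ≥ 0.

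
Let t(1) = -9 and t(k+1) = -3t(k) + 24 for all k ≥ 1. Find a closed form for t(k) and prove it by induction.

Claim: t(k) = 5·(-3)^k + 6.

Base case: t(1) = -9, and 5·(-3)^1 + 6 = -15 + 6 = -9.
Assume t(r) = 5·(-3)^r + 6 for some r ≥ 1.
Then t(r+1) = -3t(r) + 24 = -3·(5·(-3)^r + 6) + 24 = -15·(-3)^r − 18 + 24 = 5·(-3)^{r+1} + 6.
So the formula holds for r+1, and by induction t(k) = 5·(-3)^k + 6 for all k ≥ 1.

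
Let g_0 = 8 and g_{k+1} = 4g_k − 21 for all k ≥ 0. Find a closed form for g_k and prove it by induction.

Claim: g_k = 4^k + 7.

Base case: g_0 = 8, and 4^0 + 7 = 1 + 7 = 8.
Assume g_j = 4^j + 7 for some j ≥ 0.
Then g_{j+1} = 4g_j − 21 = 4·(4^j + 7) − 21 = 4^{j+1} + 28 − 21 = 4^{j+1} + 7.
Hence g_k = 4^k + 7 for every k ≥ 0, by induction.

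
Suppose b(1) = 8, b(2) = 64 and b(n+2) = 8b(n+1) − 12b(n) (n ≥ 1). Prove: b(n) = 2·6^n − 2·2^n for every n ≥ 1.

Base cases: b(1) = 8 and 2·6^1 − 2·2^1 = 8; b(2) = 64 and 2·6^2 − 2·2^2 = 64.
Assume b(j) = 2·6^j − 2·2^j for all 1 ≤ j ≤ k, where k ≥ 2.
Then b(k+1) = 8b(k) − 12b(k−1) = 8·(2·6^k − 2·2^k) − 12·(2·6^{k−1} − 2·2^{k−1}) = 2·(8·6 − 12)6^{k−1} − 2·(8·2 − 12)2^{k−1} = 72·6^{k−1} − 8·2^{k−1} = 2·6^{k+1} − 2·2^{k+1}.
Hence b(n) = 2·6^n − 2·2^n for every n ≥ 1, by strong induction.

b(n) = 2·6^n − 2·2^n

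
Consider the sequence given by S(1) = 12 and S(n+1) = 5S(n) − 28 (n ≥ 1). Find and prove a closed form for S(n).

Claim: S(n) = 5^n + 7.

Base case: S(1) = 12, and 5^1 + 7 = 5 + 7 = 12.
Assume S(j) = 5^j + 7 for some j ≥ 1.
Then S(j+1) = 5S(j) − 28 = 5·(5^j + 7) − 28 = 5^{j+1} + 35 − 28 = 5^{j+1} + 7.
So the formula holds for j+1, and by induction S(n) = 5^n + 7 for all n ≥ 1.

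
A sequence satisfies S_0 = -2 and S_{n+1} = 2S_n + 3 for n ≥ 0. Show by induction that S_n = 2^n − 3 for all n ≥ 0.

Base case: S_0 = -2, and 2^0 − 3 = 1 − 3 = -2.
Assume S_j = 2^j − 3 for some j ≥ 0.
Then S_{j+1} = 2S_j + 3 = 2·(2^j − 3) + 3 = 2^{j+1} − 6 + 3 = 2^{j+1} − 3.
So the formula holds for j+1, and by induction S_n = 2^n − 3 for all n ≥ 0.

S_n = 2^n − 3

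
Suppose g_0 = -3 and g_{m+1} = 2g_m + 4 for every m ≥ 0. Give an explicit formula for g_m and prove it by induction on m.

Claim: g_m = 2^m − 4.

Base case: g_0 = -3, and 2^0 − 4 = 1 − 4 = -3.
Assume g_k = 2^k − 4 for some k ≥ 0.
Then g_{k+1} = 2g_k + 4 = 2·(2^k − 4) + 4 = 2^{k+1} − 8 + 4 = 2^{k+1} − 4.
By induction, g_m = 2^m − 4 for all m ≥ 0.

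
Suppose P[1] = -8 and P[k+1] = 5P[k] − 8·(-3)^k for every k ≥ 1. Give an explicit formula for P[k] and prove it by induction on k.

Claim: P[k] = -5^k + (-3)^k.

Base case: P[1] = -8, and -5^1 + (-3)^1 = -5 − 3 = -8.
Assume P[r] = -5^r + (-3)^r for some r ≥ 1.
Then P[r+1] = 5P[r] − 8·(-3)^r = 5·(-5^r + (-3)^r) − 8·(-3)^r = -5^{r+1} + 5·(-3)^r − 8·(-3)^r = -5^{r+1} − 3·(-3)^r = -5^{r+1} + (-3)^{r+1}.
So the formula holds for r+1, and by induction P[k] = -5^k + (-3)^k for all k ≥ 1.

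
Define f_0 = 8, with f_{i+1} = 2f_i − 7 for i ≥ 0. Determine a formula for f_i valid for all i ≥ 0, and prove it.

Claim: f_i = 2^i + 7.

Base case: f_0 = 8, and 2^0 + 7 = 1 + 7 = 8.
Assume f_r = 2^r + 7 for some r ≥ 0.
Then f_{r+1} = 2f_r − 7 = 2·(2^r + 7) − 7 = 2^{r+1} + 14 − 7 = 2^{r+1} + 7.
So the formula holds for r+1, and by induction f_i = 2^i + 7 for all i ≥ 0.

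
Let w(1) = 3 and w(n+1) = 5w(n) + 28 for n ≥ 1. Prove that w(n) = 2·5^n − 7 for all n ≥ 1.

Base case: w(1) = 3, and 2·5^1 − 7 = 10 − 7 = 3.
Assume w(j) = 2·5^j − 7 for some j ≥ 1.
Then w(j+1) = 5w(j) + 28 = 5·(2·5^j − 7) + 28 = 10·5^j − 35 + 28 = 2·5^{j+1} − 7.
By induction, w(n) = 2·5^n − 7 for all n ≥ 1.

w(n) = 2·5^n − 7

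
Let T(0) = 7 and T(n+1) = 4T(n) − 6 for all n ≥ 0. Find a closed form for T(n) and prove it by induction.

Claim: T(n) = 5·4^n + 2.

Base case: T(0) = 7, and 5·4^0 + 2 = 5 + 2 = 7.
Assume T(r) = 5·4^r + 2 for some r ≥ 0.
Then T(r+1) = 4T(r) − 6 = 4·(5·4^r + 2) − 6 = 20·4^r + 8 − 6 = 5·4^{r+1} + 2.
So the formula holds for r+1, and by induction T(n) = 5·4^n + 2 for all n ≥ 0.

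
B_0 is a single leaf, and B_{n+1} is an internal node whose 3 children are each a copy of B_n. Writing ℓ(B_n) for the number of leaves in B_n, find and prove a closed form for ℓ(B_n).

Claim: ℓ(B_n) = 3^n.

Base case: ℓ(B_0) = 1, and 3^0 = 1.
Assume ℓ(B_m) = 3^m.
Then ℓ(B_{m+1}) = 3·ℓ(B_m) = 3·3^m = 3^{m+1}.
So the formula holds for m+1, and by induction ℓ(B_n) = 3^n for all n ≥ 0.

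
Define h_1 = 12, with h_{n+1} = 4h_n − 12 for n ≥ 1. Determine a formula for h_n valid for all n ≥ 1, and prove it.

Claim: h_n = 2·4^n + 4.

Base case: h_1 = 12, and 2·4^1 + 4 = 8 + 4 = 12.
Assume h_m = 2·4^m + 4 for some m ≥ 1.
Then h_{m+1} = 4h_m − 12 = 4·(2·4^m + 4) − 12 = 8·4^m + 16 − 12 = 2·4^{m+1} + 4.
So the formula holds for m+1, and by induction h_n = 2·4^n + 4 for all n ≥ 1.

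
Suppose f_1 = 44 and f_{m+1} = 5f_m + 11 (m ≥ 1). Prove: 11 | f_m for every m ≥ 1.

Base case: f_1 = 44 = 11·4, so 11 | f_1.
Assume 11 | f_r, so f_r = 11t for some integer t.
Then f_{r+1} = 5f_r + 11 = 5·(11t) + 11 = 11(5t + 1), so 11 | f_{r+1}.
So the property holds for r+1, and by induction 11 | f_m for all m ≥ 1.

11 | f_m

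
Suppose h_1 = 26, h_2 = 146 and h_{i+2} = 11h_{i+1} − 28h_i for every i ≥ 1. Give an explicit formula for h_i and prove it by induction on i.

Claim: h_i = 3·4^i + 2·7^i.

Base cases: h_1 = 26 and 3·4^1 + 2·7^1 = 26; h_2 = 146 and 3·4^2 + 2·7^2 = 146.
Assume h_j = 3·4^j + 2·7^j for all 1 ≤ j ≤ k, where k ≥ 2.
Then h_{k+1} = 11h_k − 28h_{k−1} = 11·(3·4^k + 2·7^k) − 28·(3·4^{k−1} + 2·7^{k−1}) = 3·(11·4 − 28)4^{k−1} + 2·(11·7 − 28)7^{k−1} = 48·4^{k−1} + 98·7^{k−1} = 3·4^{k+1} + 2·7^{k+1}.
So the formula holds for k+1, and by strong induction h_i = 3·4^i + 2·7^i for all i ≥ 1.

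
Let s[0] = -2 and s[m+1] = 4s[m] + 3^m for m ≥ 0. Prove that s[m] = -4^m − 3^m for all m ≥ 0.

Base case: s[0] = -2, and -4^0 − 3^0 = -1 − 1 = -2.
Assume s[k] = -4^k − 3^k for some k ≥ 0.
Then s[k+1] = 4s[k] + 3^k = 4·(-4^k − 3^k) + 3^k = -4^{k+1} − 4·3^k + 3^k = -4^{k+1} − 3·3^k = -4^{k+1} − 3^{k+1}.
So the formula holds for k+1, and by induction s[m] = -4^m − 3^m for all m ≥ 0.

s[m] = -4^m − 3^m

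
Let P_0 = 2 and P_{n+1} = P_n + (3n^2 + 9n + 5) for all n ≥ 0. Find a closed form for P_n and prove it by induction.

Claim: P_n = n^3 + 3n^2 + n + 2.

Base case: P_0 = 2, and 0^3 + 3·0^2 + 0 + 2 = 2.
Assume P_r = r^3 + 3r^2 + r + 2.
Then P_{r+1} = P_r + (3r^2 + 9r + 5) = (r^3 + 3r^2 + r + 2) + (3r^2 + 9r + 5) = r^3 + 6r^2 + 10r + 7,
and (r+1)^3 + 3·(r+1)^2 + (r+1) + 2 = r^3 + 6r^2 + 10r + 7.
This completes the inductive step, so P_n = n^3 + 3n^2 + n + 2 for all n ≥ 0.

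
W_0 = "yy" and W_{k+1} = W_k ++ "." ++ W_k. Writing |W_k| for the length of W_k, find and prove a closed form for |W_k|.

Claim: |W_k| = 3·2^k − 1.

Base case: |W_0| = 2, and 3·2^0 − 1 = 2.
Assume |W_r| = 3·2^r − 1.
Then |W_{r+1}| = |W_r| + 1 + |W_r| = 2|W_r| + 1 = 2(3·2^r − 1) + 1 = 3·2^{r+1} − 2 + 1 = 3·2^{r+1} − 1.
By induction, |W_k| = 3·2^k − 1 for all k ≥ 0.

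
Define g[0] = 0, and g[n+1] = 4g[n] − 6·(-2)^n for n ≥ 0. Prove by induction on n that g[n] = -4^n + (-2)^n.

Base case: g[0] = 0, and -4^0 + (-2)^0 = -1 + 1 = 0.
Assume g[j] = -4^j + (-2)^j for some j ≥ 0.
Then g[j+1] = 4g[j] − 6·(-2)^j = 4·(-4^j + (-2)^j) − 6·(-2)^j = -4^{j+1} + 4·(-2)^j − 6·(-2)^j = -4^{j+1} − 2·(-2)^j = -4^{j+1} + (-2)^{j+1}.
So the formula holds for j+1, and by induction g[n] = -4^n + (-2)^n for all n ≥ 0.

g[n] = -4^n + (-2)^n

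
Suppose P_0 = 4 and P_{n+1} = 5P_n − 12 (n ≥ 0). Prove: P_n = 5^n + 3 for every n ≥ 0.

Base case: P_0 = 4, and 5^0 + 3 = 1 + 3 = 4.
Assume P_r = 5^r + 3 for some r ≥ 0.
Then P_{r+1} = 5P_r − 12 = 5·(5^r + 3) − 12 = 5^{r+1} + 15 − 12 = 5^{r+1} + 3.
By induction, P_n = 5^n + 3 for all n ≥ 0.

P_n = 5^n + 3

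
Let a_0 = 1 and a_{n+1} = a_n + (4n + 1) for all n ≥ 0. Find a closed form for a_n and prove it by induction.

Claim: a_n = 2n^2 − n + 1.

Base case: a_0 = 1, and 2·0^2 − 0 + 1 = 1.
Assume a_k = 2k^2 − k + 1.
Then a_{k+1} = a_k + (4k + 1) = (2k^2 − k + 1) + (4k + 1) = 2k^2 + 3k + 2,
and 2·(k+1)^2 − (k+1) + 1 = 2k^2 + 3k + 2.
This completes the inductive step, so a_n = 2n^2 − n + 1 for all n ≥ 0.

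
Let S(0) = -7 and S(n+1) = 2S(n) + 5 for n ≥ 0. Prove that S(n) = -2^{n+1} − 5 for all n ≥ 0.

Base case: S(0) = -7, and -2^{0+1} − 5 = -2 − 5 = -7.
Assume S(j) = -2^{j+1} − 5 for some j ≥ 0.
Then S(j+1) = 2S(j) + 5 = 2·(-2^{j+1} − 5) + 5 = -2^{j+2} − 10 + 5 = -2^{j+2} − 5.
By induction, S(n) = -2^{n+1} − 5 for all n ≥ 0.

S(n) = -2^{n+1} − 5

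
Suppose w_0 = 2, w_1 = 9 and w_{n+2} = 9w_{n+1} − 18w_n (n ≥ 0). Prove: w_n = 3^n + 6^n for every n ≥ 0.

Base cases: w_0 = 2 and 3^0 + 6^0 = 2; w_1 = 9 and 3^1 + 6^1 = 9.
Assume w_i = 3^i + 6^i for all 0 ≤ i ≤ j, where j ≥ 1.
Then w_{j+1} = 9w_j − 18w_{j−1} = 9·(3^j + 6^j) − 18·(3^{j−1} + 6^{j−1}) = (9·3 − 18)3^{j−1} + (9·6 − 18)6^{j−1} = 9·3^{j−1} + 36·6^{j−1} = 3^{j+1} + 6^{j+1}.
By strong induction, w_n = 3^n + 6^n for all n ≥ 0.

w_n = 3^n + 6^n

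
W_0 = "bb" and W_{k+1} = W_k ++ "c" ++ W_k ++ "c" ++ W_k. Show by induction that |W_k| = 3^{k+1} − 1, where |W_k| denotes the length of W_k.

Base case: |W_0| = 2, and 3^{0+1} − 1 = 2.
Assume |W_r| = 3^{r+1} − 1.
Then |W_{r+1}| = 3|W_r| + 2 = 3(3^{r+1} − 1) + 2 = 3^{r+2} − 3 + 2 = 3^{r+2} − 1.
Hence |W_k| = 3^{k+1} − 1 for every k ≥ 0, by induction.

|W_k| = 3^{k+1} − 1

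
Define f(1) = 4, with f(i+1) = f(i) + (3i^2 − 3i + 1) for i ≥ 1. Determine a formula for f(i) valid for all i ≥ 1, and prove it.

Claim: f(i) = i^3 − 3i^2 + 3i + 3.

Base case: f(1) = 4, and 1^3 − 3·1^2 + 3·1 + 3 = 4.
Assume f(m) = m^3 − 3m^2 + 3m + 3.
Then f(m+1) = f(m) + (3m^2 − 3m + 1) = (m^3 − 3m^2 + 3m + 3) + (3m^2 − 3m + 1) = m^3 + 4,
and (m+1)^3 − 3·(m+1)^2 + 3·(m+1) + 3 = m^3 + 4.
Hence f(i) = i^3 − 3i^2 + 3i + 3 for every i ≥ 1, by induction.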